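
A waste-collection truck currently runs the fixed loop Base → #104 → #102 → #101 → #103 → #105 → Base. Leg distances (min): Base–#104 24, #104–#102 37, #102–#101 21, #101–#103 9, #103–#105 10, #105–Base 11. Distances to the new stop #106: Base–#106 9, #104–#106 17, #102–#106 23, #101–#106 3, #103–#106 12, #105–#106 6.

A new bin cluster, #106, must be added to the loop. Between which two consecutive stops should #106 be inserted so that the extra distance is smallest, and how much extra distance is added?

Insertion cost between consecutive stops i–j is d(i,#106) + d(#106,j) − d(i,j):
  between Base and #104: 9 + 17 − 24 = 2
  between #104 and #102: 17 + 23 − 37 = 3
  between #102 and #101: 23 + 3 − 21 = 5
  between #101 and #103: 3 + 12 − 9 = 6
  between #103 and #105: 12 + 6 − 10 = 8
  between #105 and Base: 6 + 9 − 11 = 4
Cheapest insertion is between Base and #104, adding 2.
New total = 112 + 2 = 114.

+2 min — insert #106 between Base and #104.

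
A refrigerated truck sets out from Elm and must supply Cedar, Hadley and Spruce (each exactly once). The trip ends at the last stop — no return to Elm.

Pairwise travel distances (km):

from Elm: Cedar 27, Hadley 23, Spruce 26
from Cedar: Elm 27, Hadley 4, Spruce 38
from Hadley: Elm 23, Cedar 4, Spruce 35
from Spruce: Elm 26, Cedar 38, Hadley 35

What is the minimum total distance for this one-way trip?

Shortest open route: 65 km.

There are 3! = 6 possible orderings.
Elm → Cedar → Hadley → Spruce: 27+4+35 = 66
Elm → Cedar → Spruce → Hadley: 27+38+35 = 100
Elm → Hadley → Cedar → Spruce: 23+4+38 = 65
Elm → Hadley → Spruce → Cedar: 23+35+38 = 96
Elm → Spruce → Cedar → Hadley: 26+38+4 = 68
Elm → Spruce → Hadley → Cedar: 26+35+4 = 65
The minimum is 65.
One shortest path: Elm → Hadley → Cedar → Spruce.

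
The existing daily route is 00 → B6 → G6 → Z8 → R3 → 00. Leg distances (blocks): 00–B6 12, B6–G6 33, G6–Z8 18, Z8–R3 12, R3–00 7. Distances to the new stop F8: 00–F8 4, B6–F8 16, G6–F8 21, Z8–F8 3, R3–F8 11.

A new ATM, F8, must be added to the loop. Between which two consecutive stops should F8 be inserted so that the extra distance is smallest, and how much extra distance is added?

Minimum extra distance: 2 blocks, inserting F8 between Z8 and R3.

Insertion cost between consecutive stops i–j is d(i,F8) + d(F8,j) − d(i,j):
  between 00 and B6: 4 + 16 − 12 = 8
  between B6 and G6: 16 + 21 − 33 = 4
  between G6 and Z8: 21 + 3 − 18 = 6
  between Z8 and R3: 3 + 11 − 12 = 2
  between R3 and 00: 11 + 4 − 7 = 8
Cheapest insertion is between Z8 and R3, adding 2.
New total = 82 + 2 = 84.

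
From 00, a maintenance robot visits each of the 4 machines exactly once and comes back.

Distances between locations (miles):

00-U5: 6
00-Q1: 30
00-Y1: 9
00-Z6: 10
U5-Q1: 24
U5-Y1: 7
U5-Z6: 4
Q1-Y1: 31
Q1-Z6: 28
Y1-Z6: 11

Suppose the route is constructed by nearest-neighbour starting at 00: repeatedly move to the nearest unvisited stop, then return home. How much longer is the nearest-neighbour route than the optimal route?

00: U5=6, Y1=9, Z6=10, Q1=30 ⇒ U5
U5: Z6=4, Y1=7, Q1=24 ⇒ Z6
Z6: Y1=11, Q1=28 ⇒ Y1
Y1: Q1=31 ⇒ Q1
NN route 00 → U5 → Z6 → Y1 → Q1 → 00 costs 82.
Optimal: 00 → U5 → Q1 → Z6 → Y1 → 00 costs 78 (by enumerating all 12 distinct tours).
Excess = 82 − 78 = 4.

4 miles longer than the optimal tour.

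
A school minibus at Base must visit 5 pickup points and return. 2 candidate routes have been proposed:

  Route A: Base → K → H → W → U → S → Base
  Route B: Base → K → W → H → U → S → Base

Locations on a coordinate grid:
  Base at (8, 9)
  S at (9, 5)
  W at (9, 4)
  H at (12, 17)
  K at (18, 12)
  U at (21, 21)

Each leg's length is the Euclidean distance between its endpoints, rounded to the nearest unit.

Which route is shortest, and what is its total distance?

Route A: 10 + 8 + 13 + 21 + 20 + 4 = 76
Route B: 10 + 12 + 13 + 10 + 20 + 4 = 69

Shortest is Route B, total 69.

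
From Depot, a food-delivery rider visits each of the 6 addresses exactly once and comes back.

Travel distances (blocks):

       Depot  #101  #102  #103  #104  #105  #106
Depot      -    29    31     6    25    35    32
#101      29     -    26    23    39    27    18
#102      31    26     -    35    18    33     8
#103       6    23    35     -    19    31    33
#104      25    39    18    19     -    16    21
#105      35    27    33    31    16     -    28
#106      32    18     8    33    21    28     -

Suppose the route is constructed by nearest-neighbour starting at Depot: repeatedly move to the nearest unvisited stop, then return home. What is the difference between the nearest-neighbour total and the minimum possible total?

Depot: #103=6, #104=25, #101=29, #102=31, #106=32, #105=35 ⇒ #103
#103: #104=19, #101=23, #105=31, #106=33, #102=35 ⇒ #104
#104: #105=16, #102=18, #106=21, #101=39 ⇒ #105
#105: #101=27, #106=28, #102=33 ⇒ #101
#101: #106=18, #102=26 ⇒ #106
#106: #102=8 ⇒ #102
NN route Depot → #103 → #104 → #105 → #101 → #106 → #102 → Depot costs 125.
Optimal: Depot → #103 → #101 → #106 → #102 → #104 → #105 → Depot costs 124 (by enumerating all 360 distinct tours).
Excess = 125 − 124 = 1.

1 blocks longer than the optimal tour.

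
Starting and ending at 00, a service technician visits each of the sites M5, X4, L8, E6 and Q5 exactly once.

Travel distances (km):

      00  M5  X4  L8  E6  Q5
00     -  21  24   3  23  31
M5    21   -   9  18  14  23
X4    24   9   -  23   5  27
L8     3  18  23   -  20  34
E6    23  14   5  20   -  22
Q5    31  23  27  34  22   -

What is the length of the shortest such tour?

With 5 stops there are 5!/2 = 60 distinct round trips (a route and its reverse cost the same).
00 → M5 → X4 → L8 → E6 → Q5 → 00: 21+9+23+20+22+31 = 126
00 → M5 → X4 → L8 → Q5 → E6 → 00: 21+9+23+34+22+23 = 132
00 → M5 → X4 → E6 → L8 → Q5 → 00: 21+9+5+20+34+31 = 120
00 → M5 → X4 → E6 → Q5 → L8 → 00: 21+9+5+22+34+3 = 94
00 → M5 → X4 → Q5 → L8 → E6 → 00: 21+9+27+34+20+23 = 134
00 → M5 → X4 → Q5 → E6 → L8 → 00: 21+9+27+22+20+3 = 102
00 → M5 → L8 → X4 → E6 → Q5 → 00: 21+18+23+5+22+31 = 120
00 → M5 → L8 → X4 → Q5 → E6 → 00: 21+18+23+27+22+23 = 134
00 → M5 → L8 → E6 → X4 → Q5 → 00: 21+18+20+5+27+31 = 122
00 → M5 → L8 → E6 → Q5 → X4 → 00: 21+18+20+22+27+24 = 132
00 → M5 → L8 → Q5 → X4 → E6 → 00: 21+18+34+27+5+23 = 128
00 → M5 → L8 → Q5 → E6 → X4 → 00: 21+18+34+22+5+24 = 124
00 → M5 → E6 → X4 → L8 → Q5 → 00: 21+14+5+23+34+31 = 128
00 → M5 → E6 → X4 → Q5 → L8 → 00: 21+14+5+27+34+3 = 104
… (46 more)
00 → L8 → M5 → X4 → E6 → Q5 → 00: 3+18+9+5+22+31 = 88  ← best
The minimum is 88.
One optimal route: 00 → L8 → M5 → X4 → E6 → Q5 → 00 (or its reverse).

Minimum total distance: 88 km.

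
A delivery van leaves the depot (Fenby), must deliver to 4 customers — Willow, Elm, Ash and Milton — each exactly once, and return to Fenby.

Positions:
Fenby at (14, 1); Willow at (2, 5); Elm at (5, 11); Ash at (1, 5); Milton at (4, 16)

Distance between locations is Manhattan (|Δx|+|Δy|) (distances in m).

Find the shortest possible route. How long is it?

With 4 stops there are 4!/2 = 12 distinct round trips (a route and its reverse cost the same).
Fenby - Willow - Elm - Ash - Milton - Fenby: 16+9+10+14+25 = 74
Fenby - Willow - Elm - Milton - Ash - Fenby: 16+9+6+14+17 = 62
Fenby - Willow - Ash - Elm - Milton - Fenby: 16+1+10+6+25 = 58
Fenby - Willow - Ash - Milton - Elm - Fenby: 16+1+14+6+19 = 56
Fenby - Willow - Milton - Elm - Ash - Fenby: 16+13+6+10+17 = 62
Fenby - Willow - Milton - Ash - Elm - Fenby: 16+13+14+10+19 = 72
Fenby - Elm - Willow - Ash - Milton - Fenby: 19+9+1+14+25 = 68
Fenby - Elm - Willow - Milton - Ash - Fenby: 19+9+13+14+17 = 72
Fenby - Elm - Ash - Willow - Milton - Fenby: 19+10+1+13+25 = 68
Fenby - Elm - Milton - Willow - Ash - Fenby: 19+6+13+1+17 = 56
Fenby - Ash - Willow - Elm - Milton - Fenby: 17+1+9+6+25 = 58
Fenby - Ash - Elm - Willow - Milton - Fenby: 17+10+9+13+25 = 74
The minimum is 56.
One optimal route: Fenby → Willow → Ash → Milton → Elm → Fenby (or its reverse).

Minimum total distance: 56 m.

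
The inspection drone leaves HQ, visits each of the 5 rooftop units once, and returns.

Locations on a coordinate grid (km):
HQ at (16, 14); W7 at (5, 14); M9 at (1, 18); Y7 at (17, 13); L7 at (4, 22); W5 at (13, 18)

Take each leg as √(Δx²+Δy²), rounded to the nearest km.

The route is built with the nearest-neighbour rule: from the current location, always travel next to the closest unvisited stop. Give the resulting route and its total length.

Total distance 41 km via the nearest-neighbour route HQ → Y7 → W5 → W7 → M9 → L7 → HQ.

From HQ: distances to unvisited — Y7=1, W5=5, W7=11, L7=14, M9=16. Nearest is Y7 (1).
From Y7: distances to unvisited — W5=6, W7=12, L7=16, M9=17. Nearest is W5 (6).
From W5: distances to unvisited — W7=9, L7=10, M9=12. Nearest is W7 (9).
From W7: distances to unvisited — M9=6, L7=8. Nearest is M9 (6).
From M9: distances to unvisited — L7=5. Nearest is L7 (5).
Return L7→HQ: 14.
Total = 1 + 6 + 9 + 6 + 5 + 14 = 41.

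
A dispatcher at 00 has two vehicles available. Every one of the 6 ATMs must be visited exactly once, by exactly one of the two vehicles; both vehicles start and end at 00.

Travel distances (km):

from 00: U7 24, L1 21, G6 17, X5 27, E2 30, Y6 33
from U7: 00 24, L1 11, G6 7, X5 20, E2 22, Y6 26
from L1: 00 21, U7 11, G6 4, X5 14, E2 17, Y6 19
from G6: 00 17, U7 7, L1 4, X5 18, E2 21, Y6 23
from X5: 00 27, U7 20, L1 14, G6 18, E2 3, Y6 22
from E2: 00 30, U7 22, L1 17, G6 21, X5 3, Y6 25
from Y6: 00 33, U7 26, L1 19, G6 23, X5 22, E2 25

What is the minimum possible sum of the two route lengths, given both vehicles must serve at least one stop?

Minimum combined distance: 143 km.

Try each way of splitting the stops between the two vehicles (each non-empty) and, for each split, find the best tour for each vehicle:
  {U7} + {L1, G6, X5, E2, Y6}: 48 + 95 = 143
  {L1} + {U7, G6, X5, E2, Y6}: 42 + 104 = 146
  {U7, L1} + {G6, X5, E2, Y6}: 56 + 95 = 151
  {G6} + {U7, L1, X5, E2, Y6}: 34 + 109 = 143
  {U7, G6} + {L1, X5, E2, Y6}: 48 + 95 = 143
  {L1, G6} + {U7, X5, E2, Y6}: 42 + 104 = 146
  … (31 splits in total)
Best: vehicle 1 00 → U7 → 00 = 48; vehicle 2 00 → G6 → L1 → Y6 → X5 → E2 → 00 = 95; combined 143.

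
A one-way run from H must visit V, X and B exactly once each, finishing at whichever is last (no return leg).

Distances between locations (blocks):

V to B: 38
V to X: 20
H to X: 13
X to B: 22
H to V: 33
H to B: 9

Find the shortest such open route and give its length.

51 blocks — the minimum one-way total.

There are 3! = 6 possible orderings.
H → V → X → B: 33+20+22 = 75
H → V → B → X: 33+38+22 = 93
H → X → V → B: 13+20+38 = 71
H → X → B → V: 13+22+38 = 73
H → B → V → X: 9+38+20 = 67
H → B → X → V: 9+22+20 = 51
The minimum is 51.
One shortest path: H → B → X → V.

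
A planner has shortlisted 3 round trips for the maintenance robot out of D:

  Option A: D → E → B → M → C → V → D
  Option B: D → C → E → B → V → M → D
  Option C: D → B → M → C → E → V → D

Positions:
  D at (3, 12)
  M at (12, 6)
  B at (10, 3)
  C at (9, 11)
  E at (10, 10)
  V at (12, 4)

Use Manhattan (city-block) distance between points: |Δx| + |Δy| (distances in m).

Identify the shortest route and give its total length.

Option A: 9 + 7 + 5 + 8 + 10 + 17 = 56
Option B: 7 + 2 + 7 + 3 + 2 + 15 = 36
Option C: 16 + 5 + 8 + 2 + 8 + 17 = 56

Shortest is Option B, total 36 m.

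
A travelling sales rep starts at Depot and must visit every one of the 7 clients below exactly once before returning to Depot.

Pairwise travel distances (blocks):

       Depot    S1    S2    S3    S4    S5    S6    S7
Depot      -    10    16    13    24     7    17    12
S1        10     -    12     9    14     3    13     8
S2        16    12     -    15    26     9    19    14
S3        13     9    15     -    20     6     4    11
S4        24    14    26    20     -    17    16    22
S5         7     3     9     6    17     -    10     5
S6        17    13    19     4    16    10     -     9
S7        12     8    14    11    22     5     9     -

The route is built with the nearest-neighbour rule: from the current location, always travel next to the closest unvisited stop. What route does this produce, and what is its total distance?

Depot → [S5:7 / S1:10 / S7:12 / S3:13 / S2:16 / S6:17 / S4:24] → S5 (7)
S5 → [S1:3 / S7:5 / S3:6 / S2:9 / S6:10 / S4:17] → S1 (3)
S1 → [S7:8 / S3:9 / S2:12 / S6:13 / S4:14] → S7 (8)
S7 → [S6:9 / S3:11 / S2:14 / S4:22] → S6 (9)
S6 → [S3:4 / S4:16 / S2:19] → S3 (4)
S3 → [S2:15 / S4:20] → S2 (15)
S2 → [S4:26] → S4 (26)
Return S4→Depot: 24.
Total = 7 + 3 + 8 + 9 + 4 + 15 + 26 + 24 = 96.

Total distance 96 blocks via the nearest-neighbour route Depot → S5 → S1 → S7 → S6 → S3 → S2 → S4 → Depot.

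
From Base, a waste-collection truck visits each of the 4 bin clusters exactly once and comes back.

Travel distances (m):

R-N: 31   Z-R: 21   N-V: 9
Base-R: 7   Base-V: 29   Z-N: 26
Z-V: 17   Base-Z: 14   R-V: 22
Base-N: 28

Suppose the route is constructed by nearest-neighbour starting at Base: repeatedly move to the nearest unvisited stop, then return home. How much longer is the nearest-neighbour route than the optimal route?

4 m longer than the optimal tour.

From Base: R=7, Z=14, N=28, V=29 → choose R (7).
From R: Z=21, V=22, N=31 → choose Z (21).
From Z: V=17, N=26 → choose V (17).
From V: N=9 → choose N (9).
NN route Base → R → Z → V → N → Base costs 82.
Optimal: Base → Z → N → V → R → Base costs 78 (by enumerating all 12 distinct tours).
Excess = 82 − 78 = 4.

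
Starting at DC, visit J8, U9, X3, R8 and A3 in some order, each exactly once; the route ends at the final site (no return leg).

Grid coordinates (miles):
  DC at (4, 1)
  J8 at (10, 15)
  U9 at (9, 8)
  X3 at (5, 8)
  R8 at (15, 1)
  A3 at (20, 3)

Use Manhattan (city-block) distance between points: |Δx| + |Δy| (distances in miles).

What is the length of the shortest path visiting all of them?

Shortest open route: 46 miles.

There are 5! = 120 possible orderings.
DC - J8 - U9 - X3 - R8 - A3: 20+8+4+17+7 = 56
DC - J8 - U9 - X3 - A3 - R8: 20+8+4+20+7 = 59
DC - J8 - U9 - R8 - X3 - A3: 20+8+13+17+20 = 78
DC - J8 - U9 - R8 - A3 - X3: 20+8+13+7+20 = 68
DC - J8 - U9 - A3 - X3 - R8: 20+8+16+20+17 = 81
DC - J8 - U9 - A3 - R8 - X3: 20+8+16+7+17 = 68
DC - J8 - X3 - U9 - R8 - A3: 20+12+4+13+7 = 56
DC - J8 - X3 - U9 - A3 - R8: 20+12+4+16+7 = 59
DC - J8 - X3 - R8 - U9 - A3: 20+12+17+13+16 = 78
DC - J8 - X3 - R8 - A3 - U9: 20+12+17+7+16 = 72
DC - J8 - X3 - A3 - U9 - R8: 20+12+20+16+13 = 81
DC - J8 - X3 - A3 - R8 - U9: 20+12+20+7+13 = 72
DC - J8 - R8 - U9 - X3 - A3: 20+19+13+4+20 = 76
DC - J8 - R8 - U9 - A3 - X3: 20+19+13+16+20 = 88
… (106 more)
DC - X3 - U9 - J8 - R8 - A3: 8+4+8+19+7 = 46  ← best
The minimum is 46.
One shortest path: DC → X3 → U9 → J8 → R8 → A3.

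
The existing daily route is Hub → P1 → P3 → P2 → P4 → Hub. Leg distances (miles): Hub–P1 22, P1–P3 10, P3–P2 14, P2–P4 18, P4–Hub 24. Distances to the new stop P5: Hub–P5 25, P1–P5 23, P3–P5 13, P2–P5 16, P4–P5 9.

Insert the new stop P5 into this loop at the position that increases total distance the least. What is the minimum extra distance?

Adding 7 miles by placing P5 on the P2–P4 leg.

Insertion cost between consecutive stops i–j is d(i,P5) + d(P5,j) − d(i,j):
  between Hub and P1: 25 + 23 − 22 = 26
  between P1 and P3: 23 + 13 − 10 = 26
  between P3 and P2: 13 + 16 − 14 = 15
  between P2 and P4: 16 + 9 − 18 = 7
  between P4 and Hub: 9 + 25 − 24 = 10
Cheapest insertion is between P2 and P4, adding 7.
New total = 88 + 7 = 95.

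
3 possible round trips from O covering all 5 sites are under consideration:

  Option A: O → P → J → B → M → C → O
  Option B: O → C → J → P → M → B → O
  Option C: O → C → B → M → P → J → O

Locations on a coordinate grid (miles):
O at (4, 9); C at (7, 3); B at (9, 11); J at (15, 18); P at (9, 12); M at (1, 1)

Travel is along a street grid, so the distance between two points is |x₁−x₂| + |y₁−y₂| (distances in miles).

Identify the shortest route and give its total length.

Option A: 8 + 12 + 13 + 18 + 8 + 9 = 68
Option B: 9 + 23 + 12 + 19 + 18 + 7 = 88
Option C: 9 + 10 + 18 + 19 + 12 + 20 = 88

68 miles — Option A is the shortest.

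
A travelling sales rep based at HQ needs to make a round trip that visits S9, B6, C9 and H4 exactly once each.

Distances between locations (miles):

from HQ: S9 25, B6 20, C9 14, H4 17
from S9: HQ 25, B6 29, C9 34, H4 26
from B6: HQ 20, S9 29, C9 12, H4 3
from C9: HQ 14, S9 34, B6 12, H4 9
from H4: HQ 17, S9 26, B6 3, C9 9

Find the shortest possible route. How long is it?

With 4 stops there are 4!/2 = 12 distinct round trips (a route and its reverse cost the same).
HQ→S9→B6→C9→H4→HQ: 25+29+12+9+17 = 92
HQ→S9→B6→H4→C9→HQ: 25+29+3+9+14 = 80
HQ→S9→C9→B6→H4→HQ: 25+34+12+3+17 = 91
HQ→S9→C9→H4→B6→HQ: 25+34+9+3+20 = 91
HQ→S9→H4→B6→C9→HQ: 25+26+3+12+14 = 80
HQ→S9→H4→C9→B6→HQ: 25+26+9+12+20 = 92
HQ→B6→S9→C9→H4→HQ: 20+29+34+9+17 = 109
HQ→B6→S9→H4→C9→HQ: 20+29+26+9+14 = 98
HQ→B6→C9→S9→H4→HQ: 20+12+34+26+17 = 109
HQ→B6→H4→S9→C9→HQ: 20+3+26+34+14 = 97
HQ→C9→S9→B6→H4→HQ: 14+34+29+3+17 = 97
HQ→C9→B6→S9→H4→HQ: 14+12+29+26+17 = 98
The minimum is 80.
One optimal route: HQ → S9 → B6 → H4 → C9 → HQ (or its reverse).

Minimum total distance: 80 miles.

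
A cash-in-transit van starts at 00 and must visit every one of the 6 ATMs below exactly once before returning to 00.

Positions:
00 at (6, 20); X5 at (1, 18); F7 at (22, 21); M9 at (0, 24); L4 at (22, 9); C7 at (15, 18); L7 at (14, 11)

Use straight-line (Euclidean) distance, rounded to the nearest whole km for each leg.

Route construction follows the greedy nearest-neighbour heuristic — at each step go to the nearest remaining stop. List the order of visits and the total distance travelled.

Total distance 70 km via the nearest-neighbour route 00 → X5 → M9 → C7 → L7 → L4 → F7 → 00.

At 00 the remaining stops are X5 5, M9 7, C7 9, L7 12, F7 16, L4 19; go to X5.
At X5 the remaining stops are M9 6, C7 14, L7 15, F7 21, L4 23; go to M9.
At M9 the remaining stops are C7 16, L7 19, F7 22, L4 27; go to C7.
At C7 the remaining stops are L7 7, F7 8, L4 11; go to L7.
At L7 the remaining stops are L4 8, F7 13; go to L4.
At L4 the remaining stops are F7 12; go to F7.
Return F7→00: 16.
Total = 5 + 6 + 16 + 7 + 8 + 12 + 16 = 70.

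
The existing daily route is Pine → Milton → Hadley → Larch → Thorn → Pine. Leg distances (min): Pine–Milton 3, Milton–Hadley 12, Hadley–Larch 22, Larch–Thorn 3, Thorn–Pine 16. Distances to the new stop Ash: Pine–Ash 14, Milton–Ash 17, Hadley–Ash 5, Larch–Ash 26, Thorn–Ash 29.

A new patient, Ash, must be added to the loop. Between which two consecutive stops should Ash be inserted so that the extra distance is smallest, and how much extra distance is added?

Minimum extra distance: 9 min, inserting Ash between Hadley and Larch.

Insertion cost between consecutive stops i–j is d(i,Ash) + d(Ash,j) − d(i,j):
  between Pine and Milton: 14 + 17 − 3 = 28
  between Milton and Hadley: 17 + 5 − 12 = 10
  between Hadley and Larch: 5 + 26 − 22 = 9
  between Larch and Thorn: 26 + 29 − 3 = 52
  between Thorn and Pine: 29 + 14 − 16 = 27
Cheapest insertion is between Hadley and Larch, adding 9.
New total = 56 + 9 = 65.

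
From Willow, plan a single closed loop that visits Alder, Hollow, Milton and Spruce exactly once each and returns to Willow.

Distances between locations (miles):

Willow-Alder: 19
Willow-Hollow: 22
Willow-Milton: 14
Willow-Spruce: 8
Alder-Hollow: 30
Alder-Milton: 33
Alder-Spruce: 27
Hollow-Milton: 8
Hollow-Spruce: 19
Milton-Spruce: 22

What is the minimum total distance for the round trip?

Willow - Alder - Hollow - Milton - Spruce - Willow: 19+30+8+22+8 = 87
Willow - Alder - Hollow - Spruce - Milton - Willow: 19+30+19+22+14 = 104
Willow - Alder - Milton - Hollow - Spruce - Willow: 19+33+8+19+8 = 87
Willow - Alder - Milton - Spruce - Hollow - Willow: 19+33+22+19+22 = 115
Willow - Alder - Spruce - Hollow - Milton - Willow: 19+27+19+8+14 = 87
Willow - Alder - Spruce - Milton - Hollow - Willow: 19+27+22+8+22 = 98
Willow - Hollow - Alder - Milton - Spruce - Willow: 22+30+33+22+8 = 115
Willow - Hollow - Alder - Spruce - Milton - Willow: 22+30+27+22+14 = 115
Willow - Hollow - Milton - Alder - Spruce - Willow: 22+8+33+27+8 = 98
Willow - Hollow - Spruce - Alder - Milton - Willow: 22+19+27+33+14 = 115
Willow - Milton - Alder - Hollow - Spruce - Willow: 14+33+30+19+8 = 104
Willow - Milton - Hollow - Alder - Spruce - Willow: 14+8+30+27+8 = 87
The minimum is 87.
One optimal route: Willow → Alder → Hollow → Milton → Spruce → Willow (or its reverse).

87 miles — the shortest possible round trip.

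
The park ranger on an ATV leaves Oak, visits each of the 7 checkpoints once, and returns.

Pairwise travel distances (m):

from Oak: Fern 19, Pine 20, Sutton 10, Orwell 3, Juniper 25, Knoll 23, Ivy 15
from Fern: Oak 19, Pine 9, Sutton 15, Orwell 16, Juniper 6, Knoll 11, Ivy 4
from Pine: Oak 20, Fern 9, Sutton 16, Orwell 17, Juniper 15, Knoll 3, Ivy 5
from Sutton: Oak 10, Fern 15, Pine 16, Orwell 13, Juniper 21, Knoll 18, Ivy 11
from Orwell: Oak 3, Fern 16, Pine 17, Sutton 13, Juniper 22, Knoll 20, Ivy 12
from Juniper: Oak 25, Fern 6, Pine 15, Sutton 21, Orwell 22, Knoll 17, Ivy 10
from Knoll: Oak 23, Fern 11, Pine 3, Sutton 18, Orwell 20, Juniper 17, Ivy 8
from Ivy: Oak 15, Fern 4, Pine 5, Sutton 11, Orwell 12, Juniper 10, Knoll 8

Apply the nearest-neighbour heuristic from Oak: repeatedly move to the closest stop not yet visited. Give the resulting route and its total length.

At Oak the remaining stops are Orwell 3, Sutton 10, Ivy 15, Fern 19, Pine 20, Knoll 23, Juniper 25; go to Orwell.
At Orwell the remaining stops are Ivy 12, Sutton 13, Fern 16, Pine 17, Knoll 20, Juniper 22; go to Ivy.
At Ivy the remaining stops are Fern 4, Pine 5, Knoll 8, Juniper 10, Sutton 11; go to Fern.
At Fern the remaining stops are Juniper 6, Pine 9, Knoll 11, Sutton 15; go to Juniper.
At Juniper the remaining stops are Pine 15, Knoll 17, Sutton 21; go to Pine.
At Pine the remaining stops are Knoll 3, Sutton 16; go to Knoll.
At Knoll the remaining stops are Sutton 18; go to Sutton.
Return Sutton→Oak: 10.
Total = 3 + 12 + 4 + 6 + 15 + 3 + 18 + 10 = 71.

Total distance 71 m via the nearest-neighbour route Oak → Orwell → Ivy → Fern → Juniper → Pine → Knoll → Sutton → Oak.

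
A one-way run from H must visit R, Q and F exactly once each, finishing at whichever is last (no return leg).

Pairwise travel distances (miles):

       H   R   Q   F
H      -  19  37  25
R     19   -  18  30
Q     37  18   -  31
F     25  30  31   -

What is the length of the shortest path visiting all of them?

68 miles — the minimum one-way total.

There are 3! = 6 possible orderings.
H → R → Q → F: 19+18+31 = 68
H → R → F → Q: 19+30+31 = 80
H → Q → R → F: 37+18+30 = 85
H → Q → F → R: 37+31+30 = 98
H → F → R → Q: 25+30+18 = 73
H → F → Q → R: 25+31+18 = 74
The minimum is 68.
One shortest path: H → R → Q → F.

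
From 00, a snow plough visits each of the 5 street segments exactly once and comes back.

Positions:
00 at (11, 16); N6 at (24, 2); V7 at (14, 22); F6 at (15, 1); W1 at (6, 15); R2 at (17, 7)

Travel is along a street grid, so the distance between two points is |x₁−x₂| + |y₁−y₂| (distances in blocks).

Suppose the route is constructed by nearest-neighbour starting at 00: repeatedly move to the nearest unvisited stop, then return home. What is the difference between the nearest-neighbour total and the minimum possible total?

Excess over optimum: 6 blocks.

00: W1=6, V7=9, R2=15, F6=19, N6=27 ⇒ W1
W1: V7=15, R2=19, F6=23, N6=31 ⇒ V7
V7: R2=18, F6=22, N6=30 ⇒ R2
R2: F6=8, N6=12 ⇒ F6
F6: N6=10 ⇒ N6
NN route 00 → W1 → V7 → R2 → F6 → N6 → 00 costs 84.
Optimal: 00 → V7 → F6 → N6 → R2 → W1 → 00 costs 78 (by enumerating all 60 distinct tours).
Excess = 84 − 78 = 6.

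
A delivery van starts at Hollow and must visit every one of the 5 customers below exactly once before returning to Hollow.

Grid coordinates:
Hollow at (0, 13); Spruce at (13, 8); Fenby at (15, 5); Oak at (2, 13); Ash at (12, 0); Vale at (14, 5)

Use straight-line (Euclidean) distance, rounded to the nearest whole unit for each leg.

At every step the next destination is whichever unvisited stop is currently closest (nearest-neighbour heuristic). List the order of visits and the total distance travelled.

Hollow → [Oak:2 / Spruce:14 / Vale:16 / Fenby:17 / Ash:18] → Oak (2)
Oak → [Spruce:12 / Vale:14 / Fenby:15 / Ash:16] → Spruce (12)
Spruce → [Vale:3 / Fenby:4 / Ash:8] → Vale (3)
Vale → [Fenby:1 / Ash:5] → Fenby (1)
Fenby → [Ash:6] → Ash (6)
Return Ash→Hollow: 18.
Total = 2 + 12 + 3 + 1 + 6 + 18 = 42.

42 along Hollow → Oak → Spruce → Vale → Fenby → Ash → Hollow.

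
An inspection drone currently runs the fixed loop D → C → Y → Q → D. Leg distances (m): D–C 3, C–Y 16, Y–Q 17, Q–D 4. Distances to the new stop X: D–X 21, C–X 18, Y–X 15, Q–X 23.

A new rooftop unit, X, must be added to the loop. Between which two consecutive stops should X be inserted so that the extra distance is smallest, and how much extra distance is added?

Insertion cost between consecutive stops i–j is d(i,X) + d(X,j) − d(i,j):
  between D and C: 21 + 18 − 3 = 36
  between C and Y: 18 + 15 − 16 = 17
  between Y and Q: 15 + 23 − 17 = 21
  between Q and D: 23 + 21 − 4 = 40
Cheapest insertion is between C and Y, adding 17.
New total = 40 + 17 = 57.

Adding 17 m by placing X on the C–Y leg.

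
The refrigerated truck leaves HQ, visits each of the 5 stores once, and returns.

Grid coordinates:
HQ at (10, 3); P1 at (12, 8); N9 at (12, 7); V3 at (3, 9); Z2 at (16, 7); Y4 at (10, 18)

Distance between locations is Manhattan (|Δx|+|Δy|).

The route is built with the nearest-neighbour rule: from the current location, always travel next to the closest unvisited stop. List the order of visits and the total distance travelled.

At HQ the remaining stops are N9 6, P1 7, Z2 10, V3 13, Y4 15; go to N9.
At N9 the remaining stops are P1 1, Z2 4, V3 11, Y4 13; go to P1.
At P1 the remaining stops are Z2 5, V3 10, Y4 12; go to Z2.
At Z2 the remaining stops are V3 15, Y4 17; go to V3.
At V3 the remaining stops are Y4 16; go to Y4.
Return Y4→HQ: 15.
Total = 6 + 1 + 5 + 15 + 16 + 15 = 58.

58 along HQ → N9 → P1 → Z2 → V3 → Y4 → HQ.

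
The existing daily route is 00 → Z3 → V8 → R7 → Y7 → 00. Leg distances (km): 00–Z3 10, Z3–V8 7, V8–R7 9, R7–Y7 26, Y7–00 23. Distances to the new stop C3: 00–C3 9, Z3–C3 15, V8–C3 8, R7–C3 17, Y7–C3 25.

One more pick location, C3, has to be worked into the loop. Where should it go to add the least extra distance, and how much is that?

Insertion cost between consecutive stops i–j is d(i,C3) + d(C3,j) − d(i,j):
  between 00 and Z3: 9 + 15 − 10 = 14
  between Z3 and V8: 15 + 8 − 7 = 16
  between V8 and R7: 8 + 17 − 9 = 16
  between R7 and Y7: 17 + 25 − 26 = 16
  between Y7 and 00: 25 + 9 − 23 = 11
Cheapest insertion is between Y7 and 00, adding 11.
New total = 75 + 11 = 86.

+11 km — insert C3 between Y7 and 00.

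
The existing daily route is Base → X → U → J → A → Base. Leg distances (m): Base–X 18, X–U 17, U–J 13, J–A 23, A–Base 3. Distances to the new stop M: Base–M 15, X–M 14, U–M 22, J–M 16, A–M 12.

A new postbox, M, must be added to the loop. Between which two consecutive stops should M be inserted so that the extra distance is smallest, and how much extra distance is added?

Adding 5 m by placing M on the J–A leg.

Insertion cost between consecutive stops i–j is d(i,M) + d(M,j) − d(i,j):
  between Base and X: 15 + 14 − 18 = 11
  between X and U: 14 + 22 − 17 = 19
  between U and J: 22 + 16 − 13 = 25
  between J and A: 16 + 12 − 23 = 5
  between A and Base: 12 + 15 − 3 = 24
Cheapest insertion is between J and A, adding 5.
New total = 74 + 5 = 79.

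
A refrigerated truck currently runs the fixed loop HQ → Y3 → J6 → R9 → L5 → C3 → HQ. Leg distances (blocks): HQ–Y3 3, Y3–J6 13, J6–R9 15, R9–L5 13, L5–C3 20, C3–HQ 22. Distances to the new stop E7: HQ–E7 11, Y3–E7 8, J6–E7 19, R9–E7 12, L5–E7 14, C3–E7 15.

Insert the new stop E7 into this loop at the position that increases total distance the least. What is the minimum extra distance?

Adding 4 blocks by placing E7 on the C3–HQ leg.

Insertion cost between consecutive stops i–j is d(i,E7) + d(E7,j) − d(i,j):
  between HQ and Y3: 11 + 8 − 3 = 16
  between Y3 and J6: 8 + 19 − 13 = 14
  between J6 and R9: 19 + 12 − 15 = 16
  between R9 and L5: 12 + 14 − 13 = 13
  between L5 and C3: 14 + 15 − 20 = 9
  between C3 and HQ: 15 + 11 − 22 = 4
Cheapest insertion is between C3 and HQ, adding 4.
New total = 86 + 4 = 90.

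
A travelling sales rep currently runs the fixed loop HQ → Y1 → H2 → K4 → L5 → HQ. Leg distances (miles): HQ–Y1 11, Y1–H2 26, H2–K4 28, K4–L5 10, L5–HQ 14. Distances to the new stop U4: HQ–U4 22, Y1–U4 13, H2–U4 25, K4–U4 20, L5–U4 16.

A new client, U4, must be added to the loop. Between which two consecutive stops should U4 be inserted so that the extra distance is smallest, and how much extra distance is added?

Insertion cost between consecutive stops i–j is d(i,U4) + d(U4,j) − d(i,j):
  between HQ and Y1: 22 + 13 − 11 = 24
  between Y1 and H2: 13 + 25 − 26 = 12
  between H2 and K4: 25 + 20 − 28 = 17
  between K4 and L5: 20 + 16 − 10 = 26
  between L5 and HQ: 16 + 22 − 14 = 24
Cheapest insertion is between Y1 and H2, adding 12.
New total = 89 + 12 = 101.

+12 miles — insert U4 between Y1 and H2.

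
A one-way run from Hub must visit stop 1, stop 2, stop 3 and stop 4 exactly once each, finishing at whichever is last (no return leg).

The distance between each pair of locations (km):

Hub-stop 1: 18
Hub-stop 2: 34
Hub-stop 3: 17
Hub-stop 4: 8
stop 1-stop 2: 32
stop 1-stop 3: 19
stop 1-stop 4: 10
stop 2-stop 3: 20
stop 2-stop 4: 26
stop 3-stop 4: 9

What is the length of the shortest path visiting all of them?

There are 4! = 24 possible orderings.
Hub → stop 1 → stop 2 → stop 3 → stop 4: 18+32+20+9 = 79
Hub → stop 1 → stop 2 → stop 4 → stop 3: 18+32+26+9 = 85
Hub → stop 1 → stop 3 → stop 2 → stop 4: 18+19+20+26 = 83
Hub → stop 1 → stop 3 → stop 4 → stop 2: 18+19+9+26 = 72
Hub → stop 1 → stop 4 → stop 2 → stop 3: 18+10+26+20 = 74
Hub → stop 1 → stop 4 → stop 3 → stop 2: 18+10+9+20 = 57
Hub → stop 2 → stop 1 → stop 3 → stop 4: 34+32+19+9 = 94
Hub → stop 2 → stop 1 → stop 4 → stop 3: 34+32+10+9 = 85
Hub → stop 2 → stop 3 → stop 1 → stop 4: 34+20+19+10 = 83
Hub → stop 2 → stop 3 → stop 4 → stop 1: 34+20+9+10 = 73
Hub → stop 2 → stop 4 → stop 1 → stop 3: 34+26+10+19 = 89
Hub → stop 2 → stop 4 → stop 3 → stop 1: 34+26+9+19 = 88
Hub → stop 3 → stop 1 → stop 2 → stop 4: 17+19+32+26 = 94
Hub → stop 3 → stop 1 → stop 4 → stop 2: 17+19+10+26 = 72
… (10 more)
The minimum is 57.
One shortest path: Hub → stop 1 → stop 4 → stop 3 → stop 2.

Shortest open route: 57 km.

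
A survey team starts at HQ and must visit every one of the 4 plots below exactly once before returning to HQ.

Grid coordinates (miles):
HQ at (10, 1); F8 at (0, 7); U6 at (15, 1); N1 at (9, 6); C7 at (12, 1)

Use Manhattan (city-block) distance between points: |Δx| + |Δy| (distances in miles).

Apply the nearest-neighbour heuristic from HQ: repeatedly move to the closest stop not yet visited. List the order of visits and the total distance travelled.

42 miles along HQ → C7 → U6 → N1 → F8 → HQ.

At HQ the remaining stops are C7 2, U6 5, N1 6, F8 16; go to C7.
At C7 the remaining stops are U6 3, N1 8, F8 18; go to U6.
At U6 the remaining stops are N1 11, F8 21; go to N1.
At N1 the remaining stops are F8 10; go to F8.
Return F8→HQ: 16.
Total = 2 + 3 + 11 + 10 + 16 = 42.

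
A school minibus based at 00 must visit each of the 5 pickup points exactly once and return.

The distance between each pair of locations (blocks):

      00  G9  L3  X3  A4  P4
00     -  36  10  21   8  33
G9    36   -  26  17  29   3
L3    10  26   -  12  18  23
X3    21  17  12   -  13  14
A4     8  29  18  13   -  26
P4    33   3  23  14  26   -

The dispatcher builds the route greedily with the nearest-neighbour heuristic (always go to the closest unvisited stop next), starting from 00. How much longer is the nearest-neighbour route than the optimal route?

00: A4=8, L3=10, X3=21, P4=33, G9=36 ⇒ A4
A4: X3=13, L3=18, P4=26, G9=29 ⇒ X3
X3: L3=12, P4=14, G9=17 ⇒ L3
L3: P4=23, G9=26 ⇒ P4
P4: G9=3 ⇒ G9
NN route 00 → A4 → X3 → L3 → P4 → G9 → 00 costs 95.
Optimal: 00 → L3 → G9 → P4 → X3 → A4 → 00 costs 74 (by enumerating all 60 distinct tours).
Excess = 95 − 74 = 21.

21 blocks longer than the optimal tour.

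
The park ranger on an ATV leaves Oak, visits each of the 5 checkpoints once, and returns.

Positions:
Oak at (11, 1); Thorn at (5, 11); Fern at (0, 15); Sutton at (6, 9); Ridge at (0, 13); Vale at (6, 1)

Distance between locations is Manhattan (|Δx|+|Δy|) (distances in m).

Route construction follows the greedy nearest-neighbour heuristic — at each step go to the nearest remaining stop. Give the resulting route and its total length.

Oak → [Vale:5 / Sutton:13 / Thorn:16 / Ridge:23 / Fern:25] → Vale (5)
Vale → [Sutton:8 / Thorn:11 / Ridge:18 / Fern:20] → Sutton (8)
Sutton → [Thorn:3 / Ridge:10 / Fern:12] → Thorn (3)
Thorn → [Ridge:7 / Fern:9] → Ridge (7)
Ridge → [Fern:2] → Fern (2)
Return Fern→Oak: 25.
Total = 5 + 8 + 3 + 7 + 2 + 25 = 50.

Nearest-neighbour total = 50 m; route Oak → Vale → Sutton → Thorn → Ridge → Fern → Oak.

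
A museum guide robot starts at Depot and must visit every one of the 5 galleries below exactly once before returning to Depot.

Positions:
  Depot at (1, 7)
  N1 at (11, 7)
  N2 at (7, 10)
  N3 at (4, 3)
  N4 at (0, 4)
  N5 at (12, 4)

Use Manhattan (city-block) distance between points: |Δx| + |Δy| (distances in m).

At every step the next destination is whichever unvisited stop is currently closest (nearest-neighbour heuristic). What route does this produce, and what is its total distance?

Total distance 38 m via the nearest-neighbour route Depot → N4 → N3 → N5 → N1 → N2 → Depot.

At Depot the remaining stops are N4 4, N3 7, N2 9, N1 10, N5 14; go to N4.
At N4 the remaining stops are N3 5, N5 12, N2 13, N1 14; go to N3.
At N3 the remaining stops are N5 9, N2 10, N1 11; go to N5.
At N5 the remaining stops are N1 4, N2 11; go to N1.
At N1 the remaining stops are N2 7; go to N2.
Return N2→Depot: 9.
Total = 4 + 5 + 9 + 4 + 7 + 9 = 38.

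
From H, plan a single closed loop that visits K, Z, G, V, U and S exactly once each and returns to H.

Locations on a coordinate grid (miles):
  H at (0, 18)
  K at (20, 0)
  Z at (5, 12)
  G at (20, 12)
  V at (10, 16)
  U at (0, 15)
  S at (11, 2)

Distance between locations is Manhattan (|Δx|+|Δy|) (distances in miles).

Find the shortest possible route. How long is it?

With 6 stops there are 6!/2 = 360 distinct round trips (a route and its reverse cost the same).
H → K → Z → G → V → U → S → H: 38+27+15+14+11+24+27 = 156
H → K → Z → G → V → S → U → H: 38+27+15+14+15+24+3 = 136
H → K → Z → G → U → V → S → H: 38+27+15+23+11+15+27 = 156
H → K → Z → G → U → S → V → H: 38+27+15+23+24+15+12 = 154
H → K → Z → G → S → V → U → H: 38+27+15+19+15+11+3 = 128
H → K → Z → G → S → U → V → H: 38+27+15+19+24+11+12 = 146
H → K → Z → V → G → U → S → H: 38+27+9+14+23+24+27 = 162
H → K → Z → V → G → S → U → H: 38+27+9+14+19+24+3 = 134
… (352 more)
H → V → G → K → S → Z → U → H: 12+14+12+11+16+8+3 = 76  ← best
The minimum is 76.
One optimal route: H → V → G → K → S → Z → U → H (or its reverse).

76 miles — the shortest possible round trip.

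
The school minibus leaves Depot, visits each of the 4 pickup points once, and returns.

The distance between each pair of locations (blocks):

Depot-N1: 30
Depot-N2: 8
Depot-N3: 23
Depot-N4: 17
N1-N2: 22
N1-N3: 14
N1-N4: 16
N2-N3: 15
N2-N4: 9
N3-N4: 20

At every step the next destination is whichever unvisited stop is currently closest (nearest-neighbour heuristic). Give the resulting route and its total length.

Depot → [N2:8 / N4:17 / N3:23 / N1:30] → N2 (8)
N2 → [N4:9 / N3:15 / N1:22] → N4 (9)
N4 → [N1:16 / N3:20] → N1 (16)
N1 → [N3:14] → N3 (14)
Return N3→Depot: 23.
Total = 8 + 9 + 16 + 14 + 23 = 70.

Total distance 70 blocks via the nearest-neighbour route Depot → N2 → N4 → N1 → N3 → Depot.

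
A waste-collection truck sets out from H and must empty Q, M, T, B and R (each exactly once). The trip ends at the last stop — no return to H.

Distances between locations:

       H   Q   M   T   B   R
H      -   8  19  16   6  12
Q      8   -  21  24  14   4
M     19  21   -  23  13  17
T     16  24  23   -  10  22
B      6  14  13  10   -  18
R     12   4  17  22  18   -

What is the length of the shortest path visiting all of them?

There are 5! = 120 possible orderings.
H - Q - M - T - B - R: 8+21+23+10+18 = 80
H - Q - M - T - R - B: 8+21+23+22+18 = 92
H - Q - M - B - T - R: 8+21+13+10+22 = 74
H - Q - M - B - R - T: 8+21+13+18+22 = 82
H - Q - M - R - T - B: 8+21+17+22+10 = 78
H - Q - M - R - B - T: 8+21+17+18+10 = 74
H - Q - T - M - B - R: 8+24+23+13+18 = 86
H - Q - T - M - R - B: 8+24+23+17+18 = 90
H - Q - T - B - M - R: 8+24+10+13+17 = 72
H - Q - T - B - R - M: 8+24+10+18+17 = 77
H - Q - T - R - M - B: 8+24+22+17+13 = 84
H - Q - T - R - B - M: 8+24+22+18+13 = 85
H - Q - B - M - T - R: 8+14+13+23+22 = 80
H - Q - B - M - R - T: 8+14+13+17+22 = 74
… (106 more)
H - Q - R - M - B - T: 8+4+17+13+10 = 52  ← best
The minimum is 52.
One shortest path: H → Q → R → M → B → T.

Minimum one-way distance = 52.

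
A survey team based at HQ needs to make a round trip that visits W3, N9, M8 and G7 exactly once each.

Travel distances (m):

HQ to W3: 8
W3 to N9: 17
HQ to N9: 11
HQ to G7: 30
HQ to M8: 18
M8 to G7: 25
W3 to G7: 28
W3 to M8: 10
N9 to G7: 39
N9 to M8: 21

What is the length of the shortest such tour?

HQ→W3→N9→M8→G7→HQ: 8+17+21+25+30 = 101
HQ→W3→N9→G7→M8→HQ: 8+17+39+25+18 = 107
HQ→W3→M8→N9→G7→HQ: 8+10+21+39+30 = 108
HQ→W3→M8→G7→N9→HQ: 8+10+25+39+11 = 93
HQ→W3→G7→N9→M8→HQ: 8+28+39+21+18 = 114
HQ→W3→G7→M8→N9→HQ: 8+28+25+21+11 = 93
HQ→N9→W3→M8→G7→HQ: 11+17+10+25+30 = 93
HQ→N9→W3→G7→M8→HQ: 11+17+28+25+18 = 99
HQ→N9→M8→W3→G7→HQ: 11+21+10+28+30 = 100
HQ→N9→G7→W3→M8→HQ: 11+39+28+10+18 = 106
HQ→M8→W3→N9→G7→HQ: 18+10+17+39+30 = 114
HQ→M8→N9→W3→G7→HQ: 18+21+17+28+30 = 114
The minimum is 93.
One optimal route: HQ → W3 → M8 → G7 → N9 → HQ (or its reverse).

93 m — the shortest possible round trip.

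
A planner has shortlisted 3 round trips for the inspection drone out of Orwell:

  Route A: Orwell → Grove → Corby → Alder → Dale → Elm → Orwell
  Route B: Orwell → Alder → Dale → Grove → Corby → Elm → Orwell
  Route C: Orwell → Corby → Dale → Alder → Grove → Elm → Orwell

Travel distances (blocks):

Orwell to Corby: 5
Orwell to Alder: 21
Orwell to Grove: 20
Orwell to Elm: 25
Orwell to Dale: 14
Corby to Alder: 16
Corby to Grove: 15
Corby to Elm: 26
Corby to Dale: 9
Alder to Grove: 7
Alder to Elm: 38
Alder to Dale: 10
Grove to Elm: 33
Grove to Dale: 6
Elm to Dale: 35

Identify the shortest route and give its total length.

Route A: 20 + 15 + 16 + 10 + 35 + 25 = 121
Route B: 21 + 10 + 6 + 15 + 26 + 25 = 103
Route C: 5 + 9 + 10 + 7 + 33 + 25 = 89

Shortest is Route C, total 89 blocks.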